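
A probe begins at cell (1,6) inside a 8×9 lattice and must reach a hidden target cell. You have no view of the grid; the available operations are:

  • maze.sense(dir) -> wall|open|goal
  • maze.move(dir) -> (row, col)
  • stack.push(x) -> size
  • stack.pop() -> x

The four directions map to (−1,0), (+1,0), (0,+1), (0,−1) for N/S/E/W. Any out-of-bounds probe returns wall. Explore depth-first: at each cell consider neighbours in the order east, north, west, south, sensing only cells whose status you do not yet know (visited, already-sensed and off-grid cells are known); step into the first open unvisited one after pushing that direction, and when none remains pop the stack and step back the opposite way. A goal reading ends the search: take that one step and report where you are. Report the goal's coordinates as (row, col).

I invoke maze.sense with dir=east, which returns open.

Next I call stack.push with x=east, giving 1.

Calling maze.move with dir=east, and see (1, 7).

Now I run maze.sense with dir=east, which returns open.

Next I call stack.push with x=east, giving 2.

I use maze.move with dir=east, yielding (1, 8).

Calling maze.sense with dir=north, which returns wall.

I try maze.sense with dir=south, and get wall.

I run stack.pop, yielding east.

I call maze.move with dir=west, : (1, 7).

Calling maze.sense with dir=north, → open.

Then stack.push with x=north, and observe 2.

I run maze.move with dir=north, : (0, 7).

I run maze.sense with dir=west, which returns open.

I try stack.push with x=west, — result: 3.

I try maze.move with dir=west, → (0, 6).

Calling maze.sense with dir=west, — result: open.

Next I call stack.push with x=west, giving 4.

Then maze.move with dir=west, and see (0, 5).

Invoking maze.sense with dir=west, and get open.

Calling stack.push with x=west, : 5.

Invoking maze.move with dir=west, and see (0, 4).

Now I run maze.sense with dir=west, giving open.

Now I run stack.push with x=west, — result: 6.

I use maze.move with dir=west, : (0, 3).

Invoking maze.sense with dir=west, → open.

Then stack.push with x=west, which returns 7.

I run maze.move with dir=west, → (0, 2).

Calling maze.sense with dir=west, which returns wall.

I use maze.sense with dir=south, and observe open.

Then stack.push with x=south, and get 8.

Calling maze.move with dir=south, and get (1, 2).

I run maze.sense with dir=east, → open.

I run stack.push with x=east, and observe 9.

Now I run maze.move with dir=east, giving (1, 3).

Using maze.sense with dir=east, which returns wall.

I call maze.sense with dir=south, and observe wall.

I call stack.pop, and observe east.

Now I run maze.move with dir=west, and see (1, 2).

Then maze.sense with dir=west, giving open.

I run stack.push with x=west, — result: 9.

I use maze.move with dir=west, → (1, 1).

I invoke maze.sense with dir=west, : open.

Calling stack.push with x=west, giving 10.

I call maze.move with dir=west, and see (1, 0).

Then maze.sense with dir=north, which returns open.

I run stack.push with x=north, giving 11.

I invoke maze.move with dir=north, → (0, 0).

I use stack.pop(), : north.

Using maze.move with dir=south, : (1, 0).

I use maze.sense with dir=south, yielding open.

Using stack.push with x=south, and observe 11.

I run maze.move with dir=south, yielding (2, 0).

Now I run maze.sense with dir=east, and observe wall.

Using maze.sense with dir=south, : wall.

Then stack.pop, and observe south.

Then maze.move with dir=north, → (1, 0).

I run stack.pop(), giving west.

I use maze.move with dir=east, and get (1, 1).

Now I run stack.pop(), yielding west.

Using maze.move with dir=east, → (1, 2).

I call maze.sense with dir=south, and observe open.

Calling stack.push with x=south, and observe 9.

Now I run maze.move with dir=south, — result: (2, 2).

Then maze.sense with dir=south, giving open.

I use stack.push with x=south, yielding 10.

I call maze.move with dir=south, and observe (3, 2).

Calling maze.sense with dir=east, and observe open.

Using stack.push with x=east, : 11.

I run maze.move with dir=east, and see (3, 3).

Calling maze.sense with dir=east, → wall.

Using maze.sense with dir=south, yielding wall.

Then stack.pop(), yielding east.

I invoke maze.move with dir=west, and get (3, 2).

I call maze.sense with dir=west, and see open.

Now I run stack.push with x=west, and get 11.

I use maze.move with dir=west, and observe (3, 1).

I invoke maze.sense with dir=south, → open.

Using stack.push with x=south, → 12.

Invoking maze.move with dir=south, and observe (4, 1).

Calling maze.sense with dir=east, and get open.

I call stack.push with x=east, yielding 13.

Now I run maze.move with dir=east, and observe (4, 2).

I call maze.sense with dir=south, : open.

I invoke stack.push with x=south, : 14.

I invoke maze.move with dir=south, and get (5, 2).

Invoking maze.sense with dir=east, : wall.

Next I call maze.sense with dir=west, and see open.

Now I run stack.push with x=west, and see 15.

Invoking maze.move with dir=west, giving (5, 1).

I try maze.sense with dir=west, — result: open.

Invoking stack.push with x=west, → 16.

I use maze.move with dir=west, and observe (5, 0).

Invoking maze.sense with dir=north, : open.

I call stack.push with x=north, yielding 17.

Using maze.move with dir=north, — result: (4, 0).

Then stack.pop, which returns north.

I invoke maze.move with dir=south, giving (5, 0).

I call maze.sense with dir=south, — result: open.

Invoking stack.push with x=south, and see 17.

Now I run maze.move with dir=south, and observe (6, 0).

I use maze.sense with dir=east, : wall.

Next I call maze.sense with dir=south, : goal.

Then maze.move with dir=south, which returns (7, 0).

Answer: (7, 0)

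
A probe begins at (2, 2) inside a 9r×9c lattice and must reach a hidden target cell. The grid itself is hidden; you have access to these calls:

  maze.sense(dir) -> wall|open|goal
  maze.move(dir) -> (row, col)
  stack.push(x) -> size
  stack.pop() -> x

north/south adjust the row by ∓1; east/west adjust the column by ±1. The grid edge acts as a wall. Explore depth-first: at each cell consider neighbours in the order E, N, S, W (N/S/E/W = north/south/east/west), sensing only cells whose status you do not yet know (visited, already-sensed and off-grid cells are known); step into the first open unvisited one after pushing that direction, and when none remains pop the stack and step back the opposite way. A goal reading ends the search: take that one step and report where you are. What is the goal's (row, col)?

[in] maze.sense east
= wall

[in] maze.sense north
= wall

[in] maze.sense south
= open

[in] stack.push south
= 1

[in] maze.move south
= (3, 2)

[in] maze.sense east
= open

[in] stack.push east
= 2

[in] maze.move east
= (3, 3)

[in] maze.sense east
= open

[in] stack.push east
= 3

[in] maze.move east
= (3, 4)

[in] maze.sense east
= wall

[in] maze.sense north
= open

[in] stack.push north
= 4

[in] maze.move north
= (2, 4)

[in] maze.sense east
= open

[in] stack.push east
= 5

[in] maze.move east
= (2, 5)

[in] maze.sense east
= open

[in] stack.push east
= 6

[in] maze.move east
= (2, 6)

[in] maze.sense east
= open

[in] stack.push east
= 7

[in] maze.move east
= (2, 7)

[in] maze.sense east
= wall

[in] maze.sense north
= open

[in] stack.push north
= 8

[in] maze.move north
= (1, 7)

[in] maze.sense east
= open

[in] stack.push east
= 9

[in] maze.move east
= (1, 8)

[in] maze.sense north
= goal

[in] maze.move north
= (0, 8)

Answer: (0, 8)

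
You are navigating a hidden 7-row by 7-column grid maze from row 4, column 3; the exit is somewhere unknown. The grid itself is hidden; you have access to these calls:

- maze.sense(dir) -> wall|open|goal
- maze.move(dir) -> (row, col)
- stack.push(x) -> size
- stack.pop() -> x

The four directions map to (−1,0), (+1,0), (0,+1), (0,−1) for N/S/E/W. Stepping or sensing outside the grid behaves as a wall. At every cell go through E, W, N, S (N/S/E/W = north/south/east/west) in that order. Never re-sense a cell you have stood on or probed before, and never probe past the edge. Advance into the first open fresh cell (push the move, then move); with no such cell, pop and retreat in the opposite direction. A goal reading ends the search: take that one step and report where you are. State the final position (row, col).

Act: maze.sense[dir: east]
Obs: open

Act: stack.push[x: east]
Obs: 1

Act: maze.move[dir: east]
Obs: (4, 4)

Act: maze.sense[dir: east]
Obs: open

Act: stack.push[x: east]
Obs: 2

Act: maze.move[dir: east]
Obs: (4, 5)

Act: maze.sense[dir: east]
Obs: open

Act: stack.push[x: east]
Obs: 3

Act: maze.move[dir: east]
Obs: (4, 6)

Act: maze.sense[dir: north]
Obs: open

Act: stack.push[x: north]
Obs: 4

Act: maze.move[dir: north]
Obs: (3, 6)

Act: maze.sense[dir: west]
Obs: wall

Act: maze.sense[dir: north]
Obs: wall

Act: stack.pop[]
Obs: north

Act: maze.move[dir: south]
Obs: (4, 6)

Act: maze.sense[dir: south]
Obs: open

Act: stack.push[x: south]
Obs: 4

Act: maze.move[dir: south]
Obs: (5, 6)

Act: maze.sense[dir: west]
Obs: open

Act: stack.push[x: west]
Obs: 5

Act: maze.move[dir: west]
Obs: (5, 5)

Act: maze.sense[dir: west]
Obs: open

Act: stack.push[x: west]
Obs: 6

Act: maze.move[dir: west]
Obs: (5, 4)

Act: maze.sense[dir: west]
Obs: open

Act: stack.push[x: west]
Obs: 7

Act: maze.move[dir: west]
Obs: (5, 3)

Act: maze.sense[dir: west]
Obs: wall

Act: maze.sense[dir: south]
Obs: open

Act: stack.push[x: south]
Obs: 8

Act: maze.move[dir: south]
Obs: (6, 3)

Act: maze.sense[dir: east]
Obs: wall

Act: maze.sense[dir: west]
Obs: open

Act: stack.push[x: west]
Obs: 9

Act: maze.move[dir: west]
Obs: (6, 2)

Act: maze.sense[dir: west]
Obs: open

Act: stack.push[x: west]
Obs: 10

Act: maze.move[dir: west]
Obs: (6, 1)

Act: maze.sense[dir: west]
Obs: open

Act: stack.push[x: west]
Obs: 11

Act: maze.move[dir: west]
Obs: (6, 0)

Act: maze.sense[dir: north]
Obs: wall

Act: stack.pop[]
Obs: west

Act: maze.move[dir: east]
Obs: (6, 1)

Act: maze.sense[dir: north]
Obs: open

Act: stack.push[x: north]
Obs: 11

Act: maze.move[dir: north]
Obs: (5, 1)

Act: maze.sense[dir: north]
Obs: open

Act: stack.push[x: north]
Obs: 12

Act: maze.move[dir: north]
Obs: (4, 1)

Act: maze.sense[dir: east]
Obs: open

Act: stack.push[x: east]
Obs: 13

Act: maze.move[dir: east]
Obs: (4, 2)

Act: maze.sense[dir: north]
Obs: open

Act: stack.push[x: north]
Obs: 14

Act: maze.move[dir: north]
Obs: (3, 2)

Act: maze.sense[dir: east]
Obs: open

Act: stack.push[x: east]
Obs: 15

Act: maze.move[dir: east]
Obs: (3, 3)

Act: maze.sense[dir: east]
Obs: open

Act: stack.push[x: east]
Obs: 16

Act: maze.move[dir: east]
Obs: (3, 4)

Act: maze.sense[dir: north]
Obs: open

Act: stack.push[x: north]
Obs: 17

Act: maze.move[dir: north]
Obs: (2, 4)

Act: maze.sense[dir: east]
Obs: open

Act: stack.push[x: east]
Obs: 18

Act: maze.move[dir: east]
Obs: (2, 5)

Act: maze.sense[dir: north]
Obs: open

Act: stack.push[x: north]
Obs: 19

Act: maze.move[dir: north]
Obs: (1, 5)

Act: maze.sense[dir: east]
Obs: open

Act: stack.push[x: east]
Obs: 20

Act: maze.move[dir: east]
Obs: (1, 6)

Act: maze.sense[dir: north]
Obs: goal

Act: maze.move[dir: north]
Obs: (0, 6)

Answer: (0, 6)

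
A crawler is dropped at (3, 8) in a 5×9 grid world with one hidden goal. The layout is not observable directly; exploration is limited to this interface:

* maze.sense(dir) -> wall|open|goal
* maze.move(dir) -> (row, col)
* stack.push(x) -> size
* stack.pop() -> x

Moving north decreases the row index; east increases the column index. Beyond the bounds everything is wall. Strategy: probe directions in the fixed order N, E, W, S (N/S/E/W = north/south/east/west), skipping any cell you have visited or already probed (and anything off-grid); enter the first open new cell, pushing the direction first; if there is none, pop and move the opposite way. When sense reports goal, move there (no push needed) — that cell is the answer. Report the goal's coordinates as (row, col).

Act: sense[dir=north]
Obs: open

Act: push[x=north]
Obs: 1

Act: move[dir=north]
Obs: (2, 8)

Act: sense[dir=north]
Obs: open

Act: push[x=north]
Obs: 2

Act: move[dir=north]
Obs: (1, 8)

Act: sense[dir=north]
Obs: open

Act: push[x=north]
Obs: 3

Act: move[dir=north]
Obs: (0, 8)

Act: sense[dir=west]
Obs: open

Act: push[x=west]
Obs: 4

Act: move[dir=west]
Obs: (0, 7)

Act: sense[dir=west]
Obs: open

Act: push[x=west]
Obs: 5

Act: move[dir=west]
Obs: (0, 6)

Act: sense[dir=west]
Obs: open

Act: push[x=west]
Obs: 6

Act: move[dir=west]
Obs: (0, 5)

Act: sense[dir=west]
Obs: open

Act: push[x=west]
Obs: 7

Act: move[dir=west]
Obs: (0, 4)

Act: sense[dir=west]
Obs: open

Act: push[x=west]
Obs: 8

Act: move[dir=west]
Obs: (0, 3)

Act: sense[dir=west]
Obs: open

Act: push[x=west]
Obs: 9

Act: move[dir=west]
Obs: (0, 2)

Act: sense[dir=west]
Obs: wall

Act: sense[dir=south]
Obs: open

Act: push[x=south]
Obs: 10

Act: move[dir=south]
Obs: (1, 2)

Act: sense[dir=east]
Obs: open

Act: push[x=east]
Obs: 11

Act: move[dir=east]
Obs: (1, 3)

Act: sense[dir=east]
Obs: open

Act: push[x=east]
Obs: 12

Act: move[dir=east]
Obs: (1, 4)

Act: sense[dir=east]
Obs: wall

Act: sense[dir=south]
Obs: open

Act: push[x=south]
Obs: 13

Act: move[dir=south]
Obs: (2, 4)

Act: sense[dir=east]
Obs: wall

Act: sense[dir=west]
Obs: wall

Act: sense[dir=south]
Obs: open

Act: push[x=south]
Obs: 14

Act: move[dir=south]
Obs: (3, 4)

Act: sense[dir=east]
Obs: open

Act: push[x=east]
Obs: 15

Act: move[dir=east]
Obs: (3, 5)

Act: sense[dir=east]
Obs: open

Act: push[x=east]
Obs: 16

Act: move[dir=east]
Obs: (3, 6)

Act: sense[dir=north]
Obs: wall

Act: sense[dir=east]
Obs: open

Act: push[x=east]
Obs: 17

Act: move[dir=east]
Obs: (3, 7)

Act: sense[dir=north]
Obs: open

Act: push[x=north]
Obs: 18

Act: move[dir=north]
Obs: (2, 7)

Act: sense[dir=north]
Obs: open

Act: push[x=north]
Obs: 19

Act: move[dir=north]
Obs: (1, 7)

Act: sense[dir=west]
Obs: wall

Act: pop[]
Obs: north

Act: move[dir=south]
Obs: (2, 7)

Act: pop[]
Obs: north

Act: move[dir=south]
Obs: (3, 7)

Act: sense[dir=south]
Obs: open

Act: push[x=south]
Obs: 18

Act: move[dir=south]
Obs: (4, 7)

Act: sense[dir=east]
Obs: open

Act: push[x=east]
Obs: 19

Act: move[dir=east]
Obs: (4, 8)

Act: pop[]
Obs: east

Act: move[dir=west]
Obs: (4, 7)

Act: sense[dir=west]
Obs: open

Act: push[x=west]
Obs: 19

Act: move[dir=west]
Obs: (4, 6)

Act: sense[dir=west]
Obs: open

Act: push[x=west]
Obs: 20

Act: move[dir=west]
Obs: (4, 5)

Act: sense[dir=west]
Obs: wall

Act: pop[]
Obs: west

Act: move[dir=east]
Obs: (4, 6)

Act: pop[]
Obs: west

Act: move[dir=east]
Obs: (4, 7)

Act: pop[]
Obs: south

Act: move[dir=north]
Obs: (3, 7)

Act: pop[]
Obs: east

Act: move[dir=west]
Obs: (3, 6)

Act: pop[]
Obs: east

Act: move[dir=west]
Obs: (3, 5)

Act: pop[]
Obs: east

Act: move[dir=west]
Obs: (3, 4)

Act: sense[dir=west]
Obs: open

Act: push[x=west]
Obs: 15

Act: move[dir=west]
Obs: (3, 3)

Act: sense[dir=west]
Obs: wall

Act: sense[dir=south]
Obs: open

Act: push[x=south]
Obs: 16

Act: move[dir=south]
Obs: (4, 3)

Act: sense[dir=west]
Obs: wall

Act: pop[]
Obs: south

Act: move[dir=north]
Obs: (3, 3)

Act: pop[]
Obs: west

Act: move[dir=east]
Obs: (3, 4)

Act: pop[]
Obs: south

Act: move[dir=north]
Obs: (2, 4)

Act: pop[]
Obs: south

Act: move[dir=north]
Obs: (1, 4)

Act: pop[]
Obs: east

Act: move[dir=west]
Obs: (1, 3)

Act: pop[]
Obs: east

Act: move[dir=west]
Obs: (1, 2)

Act: sense[dir=west]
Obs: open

Act: push[x=west]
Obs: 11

Act: move[dir=west]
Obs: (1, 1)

Act: sense[dir=west]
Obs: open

Act: push[x=west]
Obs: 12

Act: move[dir=west]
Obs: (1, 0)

Act: sense[dir=north]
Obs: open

Act: push[x=north]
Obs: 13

Act: move[dir=north]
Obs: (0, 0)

Act: pop[]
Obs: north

Act: move[dir=south]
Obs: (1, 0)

Act: sense[dir=south]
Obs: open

Act: push[x=south]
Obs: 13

Act: move[dir=south]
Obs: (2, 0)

Act: sense[dir=east]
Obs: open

Act: push[x=east]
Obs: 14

Act: move[dir=east]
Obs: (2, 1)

Act: sense[dir=east]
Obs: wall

Act: sense[dir=south]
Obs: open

Act: push[x=south]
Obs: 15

Act: move[dir=south]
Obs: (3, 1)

Act: sense[dir=west]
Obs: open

Act: push[x=west]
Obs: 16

Act: move[dir=west]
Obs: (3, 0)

Act: sense[dir=south]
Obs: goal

Act: move[dir=south]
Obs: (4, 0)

Answer: (4, 0)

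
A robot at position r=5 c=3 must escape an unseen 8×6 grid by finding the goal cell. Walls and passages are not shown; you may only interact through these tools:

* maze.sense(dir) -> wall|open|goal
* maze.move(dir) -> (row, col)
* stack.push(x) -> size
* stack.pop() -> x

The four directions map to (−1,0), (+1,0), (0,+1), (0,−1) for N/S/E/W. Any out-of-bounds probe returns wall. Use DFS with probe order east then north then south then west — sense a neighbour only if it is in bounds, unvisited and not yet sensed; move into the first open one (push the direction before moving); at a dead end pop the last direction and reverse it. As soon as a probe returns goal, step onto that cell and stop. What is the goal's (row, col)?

I try sense with dir→east, which returns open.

I invoke push with x→east, and get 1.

I run move with dir→east, — result: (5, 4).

I use sense with dir→east, and get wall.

I use sense with dir→north, which returns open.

I try push with x→north, which returns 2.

I run move with dir→north, giving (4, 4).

I invoke sense with dir→east, : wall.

Now I run sense with dir→north, : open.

Using push with x→north, yielding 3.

I try move with dir→north, giving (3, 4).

Invoking sense with dir→east, yielding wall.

Then sense with dir→north, which returns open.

Now I run push with x→north, which returns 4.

Now I run move with dir→north, yielding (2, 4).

I run sense with dir→east, giving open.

I try push with x→east, → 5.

Then move with dir→east, and observe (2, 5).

Calling sense with dir→north, — result: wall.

I run pop(), and see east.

Calling move with dir→west, → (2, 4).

I run sense with dir→north, which returns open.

Now I run push with x→north, and get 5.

I run move with dir→north, giving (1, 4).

I use sense with dir→north, : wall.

I use sense with dir→west, and see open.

I invoke push with x→west, and observe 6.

Next I call move with dir→west, : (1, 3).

I use sense with dir→north, → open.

Invoking push with x→north, → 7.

I call move with dir→north, giving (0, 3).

I run sense with dir→west, and observe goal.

Next I call move with dir→west, yielding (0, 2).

Answer: (0, 2)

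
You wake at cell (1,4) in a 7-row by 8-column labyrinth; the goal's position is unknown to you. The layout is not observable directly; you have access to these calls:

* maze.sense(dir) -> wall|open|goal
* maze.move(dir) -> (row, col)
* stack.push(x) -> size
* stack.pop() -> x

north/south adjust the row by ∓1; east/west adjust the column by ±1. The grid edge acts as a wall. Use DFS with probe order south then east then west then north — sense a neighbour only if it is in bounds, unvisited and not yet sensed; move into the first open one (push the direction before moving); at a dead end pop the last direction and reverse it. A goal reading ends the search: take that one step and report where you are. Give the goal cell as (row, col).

>>> maze.sense south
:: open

>>> stack.push south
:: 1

>>> maze.move south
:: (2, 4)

>>> maze.sense south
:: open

>>> stack.push south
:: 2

>>> maze.move south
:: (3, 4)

>>> maze.sense south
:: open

>>> stack.push south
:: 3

>>> maze.move south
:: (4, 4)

>>> maze.sense south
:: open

>>> stack.push south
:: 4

>>> maze.move south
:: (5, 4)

>>> maze.sense south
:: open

>>> stack.push south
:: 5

>>> maze.move south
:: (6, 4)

>>> maze.sense east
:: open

>>> stack.push east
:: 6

>>> maze.move east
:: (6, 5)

>>> maze.sense east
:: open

>>> stack.push east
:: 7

>>> maze.move east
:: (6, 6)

>>> maze.sense east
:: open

>>> stack.push east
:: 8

>>> maze.move east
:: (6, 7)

>>> maze.sense north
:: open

>>> stack.push north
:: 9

>>> maze.move north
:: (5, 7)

>>> maze.sense west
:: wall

>>> maze.sense north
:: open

>>> stack.push north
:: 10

>>> maze.move north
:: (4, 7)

>>> maze.sense west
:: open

>>> stack.push west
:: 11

>>> maze.move west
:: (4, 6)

>>> maze.sense west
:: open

>>> stack.push west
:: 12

>>> maze.move west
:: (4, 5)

>>> maze.sense south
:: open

>>> stack.push south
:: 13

>>> maze.move south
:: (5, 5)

>>> stack.pop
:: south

>>> maze.move north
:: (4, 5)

>>> maze.sense north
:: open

>>> stack.push north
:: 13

>>> maze.move north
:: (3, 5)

>>> maze.sense east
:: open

>>> stack.push east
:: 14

>>> maze.move east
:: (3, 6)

>>> maze.sense east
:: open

>>> stack.push east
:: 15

>>> maze.move east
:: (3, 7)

>>> maze.sense north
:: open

>>> stack.push north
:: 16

>>> maze.move north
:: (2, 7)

>>> maze.sense west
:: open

>>> stack.push west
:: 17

>>> maze.move west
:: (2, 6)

>>> maze.sense west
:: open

>>> stack.push west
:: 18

>>> maze.move west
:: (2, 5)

>>> maze.sense north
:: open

>>> stack.push north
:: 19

>>> maze.move north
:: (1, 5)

>>> maze.sense east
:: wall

>>> maze.sense north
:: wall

>>> stack.pop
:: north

>>> maze.move south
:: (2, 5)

>>> stack.pop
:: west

>>> maze.move east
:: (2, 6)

>>> stack.pop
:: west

>>> maze.move east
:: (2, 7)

>>> maze.sense north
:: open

>>> stack.push north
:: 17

>>> maze.move north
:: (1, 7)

>>> maze.sense north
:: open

>>> stack.push north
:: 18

>>> maze.move north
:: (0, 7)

>>> maze.sense west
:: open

>>> stack.push west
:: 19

>>> maze.move west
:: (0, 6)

>>> stack.pop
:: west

>>> maze.move east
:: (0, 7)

>>> stack.pop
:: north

>>> maze.move south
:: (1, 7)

>>> stack.pop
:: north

>>> maze.move south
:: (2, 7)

>>> stack.pop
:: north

>>> maze.move south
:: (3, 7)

>>> stack.pop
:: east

>>> maze.move west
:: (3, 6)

>>> stack.pop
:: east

>>> maze.move west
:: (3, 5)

>>> stack.pop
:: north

>>> maze.move south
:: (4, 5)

>>> stack.pop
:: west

>>> maze.move east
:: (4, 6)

>>> stack.pop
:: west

>>> maze.move east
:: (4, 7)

>>> stack.pop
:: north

>>> maze.move south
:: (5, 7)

>>> stack.pop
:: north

>>> maze.move south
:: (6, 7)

>>> stack.pop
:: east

>>> maze.move west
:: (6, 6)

>>> stack.pop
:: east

>>> maze.move west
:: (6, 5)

>>> stack.pop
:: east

>>> maze.move west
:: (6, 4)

>>> maze.sense west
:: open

>>> stack.push west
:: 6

>>> maze.move west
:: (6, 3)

>>> maze.sense west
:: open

>>> stack.push west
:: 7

>>> maze.move west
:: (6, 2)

>>> maze.sense west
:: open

>>> stack.push west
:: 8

>>> maze.move west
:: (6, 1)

>>> maze.sense west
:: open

>>> stack.push west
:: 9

>>> maze.move west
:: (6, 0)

>>> maze.sense north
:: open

>>> stack.push north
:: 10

>>> maze.move north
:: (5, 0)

>>> maze.sense east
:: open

>>> stack.push east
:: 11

>>> maze.move east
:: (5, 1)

>>> maze.sense east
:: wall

>>> maze.sense north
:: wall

>>> stack.pop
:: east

>>> maze.move west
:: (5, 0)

>>> maze.sense north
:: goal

>>> maze.move north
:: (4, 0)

Answer: (4, 0)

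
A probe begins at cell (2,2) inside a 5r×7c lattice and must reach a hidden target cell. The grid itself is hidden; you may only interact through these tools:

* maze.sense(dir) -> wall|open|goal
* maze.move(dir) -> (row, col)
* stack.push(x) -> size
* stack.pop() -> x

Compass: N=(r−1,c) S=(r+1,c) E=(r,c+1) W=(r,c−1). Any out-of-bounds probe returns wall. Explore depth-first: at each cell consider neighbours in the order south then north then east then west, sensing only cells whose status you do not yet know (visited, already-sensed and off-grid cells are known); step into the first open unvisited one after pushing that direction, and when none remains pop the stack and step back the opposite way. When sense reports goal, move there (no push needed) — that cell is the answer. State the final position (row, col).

// sense(dir→south) : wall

// sense(dir→north) : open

// push(x→north) : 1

// move(dir→north) : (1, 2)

// sense(dir→north) : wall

// sense(dir→east) : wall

// sense(dir→west) : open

// push(x→west) : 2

// move(dir→west) : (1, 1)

// sense(dir→south) : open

// push(x→south) : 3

// move(dir→south) : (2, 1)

// sense(dir→south) : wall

// sense(dir→west) : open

// push(x→west) : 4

// move(dir→west) : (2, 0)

// sense(dir→south) : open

// push(x→south) : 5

// move(dir→south) : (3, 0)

// sense(dir→south) : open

// push(x→south) : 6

// move(dir→south) : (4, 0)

// sense(dir→east) : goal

// move(dir→east) : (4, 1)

Answer: (4, 1)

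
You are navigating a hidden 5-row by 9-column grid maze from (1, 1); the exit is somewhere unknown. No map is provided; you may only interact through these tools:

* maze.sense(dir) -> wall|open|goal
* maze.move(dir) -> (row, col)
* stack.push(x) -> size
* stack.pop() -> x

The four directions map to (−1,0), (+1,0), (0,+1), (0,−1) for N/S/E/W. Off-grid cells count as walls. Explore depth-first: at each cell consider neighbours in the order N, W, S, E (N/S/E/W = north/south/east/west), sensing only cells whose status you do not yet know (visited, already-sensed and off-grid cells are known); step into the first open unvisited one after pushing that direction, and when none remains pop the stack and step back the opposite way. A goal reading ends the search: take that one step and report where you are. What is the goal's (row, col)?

[in] maze.sense dir='north'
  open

[in] stack.push x='north'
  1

[in] maze.move dir='north'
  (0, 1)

[in] maze.sense dir='west'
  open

[in] stack.push x='west'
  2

[in] maze.move dir='west'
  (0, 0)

[in] maze.sense dir='south'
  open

[in] stack.push x='south'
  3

[in] maze.move dir='south'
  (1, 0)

[in] maze.sense dir='south'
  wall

[in] stack.pop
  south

[in] maze.move dir='north'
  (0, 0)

[in] stack.pop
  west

[in] maze.move dir='east'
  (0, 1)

[in] maze.sense dir='east'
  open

[in] stack.push x='east'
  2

[in] maze.move dir='east'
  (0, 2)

[in] maze.sense dir='south'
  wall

[in] maze.sense dir='east'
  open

[in] stack.push x='east'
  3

[in] maze.move dir='east'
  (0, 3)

[in] maze.sense dir='south'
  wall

[in] maze.sense dir='east'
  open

[in] stack.push x='east'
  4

[in] maze.move dir='east'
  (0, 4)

[in] maze.sense dir='south'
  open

[in] stack.push x='south'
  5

[in] maze.move dir='south'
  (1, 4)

[in] maze.sense dir='south'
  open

[in] stack.push x='south'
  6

[in] maze.move dir='south'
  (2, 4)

[in] maze.sense dir='west'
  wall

[in] maze.sense dir='south'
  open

[in] stack.push x='south'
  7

[in] maze.move dir='south'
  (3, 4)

[in] maze.sense dir='west'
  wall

[in] maze.sense dir='south'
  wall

[in] maze.sense dir='east'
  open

[in] stack.push x='east'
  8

[in] maze.move dir='east'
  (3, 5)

[in] maze.sense dir='north'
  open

[in] stack.push x='north'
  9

[in] maze.move dir='north'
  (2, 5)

[in] maze.sense dir='north'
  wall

[in] maze.sense dir='east'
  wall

[in] stack.pop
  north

[in] maze.move dir='south'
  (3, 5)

[in] maze.sense dir='south'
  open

[in] stack.push x='south'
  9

[in] maze.move dir='south'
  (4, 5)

[in] maze.sense dir='east'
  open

[in] stack.push x='east'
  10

[in] maze.move dir='east'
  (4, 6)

[in] maze.sense dir='north'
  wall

[in] maze.sense dir='east'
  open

[in] stack.push x='east'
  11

[in] maze.move dir='east'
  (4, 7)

[in] maze.sense dir='north'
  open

[in] stack.push x='north'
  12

[in] maze.move dir='north'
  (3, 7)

[in] maze.sense dir='north'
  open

[in] stack.push x='north'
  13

[in] maze.move dir='north'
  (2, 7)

[in] maze.sense dir='north'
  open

[in] stack.push x='north'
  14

[in] maze.move dir='north'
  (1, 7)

[in] maze.sense dir='north'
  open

[in] stack.push x='north'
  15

[in] maze.move dir='north'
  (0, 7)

[in] maze.sense dir='west'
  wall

[in] maze.sense dir='east'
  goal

[in] maze.move dir='east'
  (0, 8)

Answer: (0, 8)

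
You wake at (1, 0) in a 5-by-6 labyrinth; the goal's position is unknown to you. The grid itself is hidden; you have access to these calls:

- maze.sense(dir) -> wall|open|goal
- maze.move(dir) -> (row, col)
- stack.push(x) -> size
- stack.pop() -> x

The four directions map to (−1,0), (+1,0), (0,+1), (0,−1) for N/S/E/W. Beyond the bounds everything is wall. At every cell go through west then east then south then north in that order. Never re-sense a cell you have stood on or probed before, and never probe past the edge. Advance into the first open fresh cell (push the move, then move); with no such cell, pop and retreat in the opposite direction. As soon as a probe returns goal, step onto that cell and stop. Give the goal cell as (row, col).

CALL maze.sense[dir='east']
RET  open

CALL stack.push[x='east']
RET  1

CALL maze.move[dir='east']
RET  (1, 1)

CALL maze.sense[dir='east']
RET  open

CALL stack.push[x='east']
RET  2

CALL maze.move[dir='east']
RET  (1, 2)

CALL maze.sense[dir='east']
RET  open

CALL stack.push[x='east']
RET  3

CALL maze.move[dir='east']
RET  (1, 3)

CALL maze.sense[dir='east']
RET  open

CALL stack.push[x='east']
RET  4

CALL maze.move[dir='east']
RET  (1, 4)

CALL maze.sense[dir='east']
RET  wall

CALL maze.sense[dir='south']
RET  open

CALL stack.push[x='south']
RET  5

CALL maze.move[dir='south']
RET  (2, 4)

CALL maze.sense[dir='west']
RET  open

CALL stack.push[x='west']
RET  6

CALL maze.move[dir='west']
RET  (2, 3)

CALL maze.sense[dir='west']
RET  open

CALL stack.push[x='west']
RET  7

CALL maze.move[dir='west']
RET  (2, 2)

CALL maze.sense[dir='west']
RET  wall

CALL maze.sense[dir='south']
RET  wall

CALL stack.pop[]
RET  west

CALL maze.move[dir='east']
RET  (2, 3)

CALL maze.sense[dir='south']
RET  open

CALL stack.push[x='south']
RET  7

CALL maze.move[dir='south']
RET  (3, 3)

CALL maze.sense[dir='east']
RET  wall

CALL maze.sense[dir='south']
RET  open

CALL stack.push[x='south']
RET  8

CALL maze.move[dir='south']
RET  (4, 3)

CALL maze.sense[dir='west']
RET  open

CALL stack.push[x='west']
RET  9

CALL maze.move[dir='west']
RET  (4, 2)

CALL maze.sense[dir='west']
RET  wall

CALL stack.pop[]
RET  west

CALL maze.move[dir='east']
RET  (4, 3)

CALL maze.sense[dir='east']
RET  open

CALL stack.push[x='east']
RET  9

CALL maze.move[dir='east']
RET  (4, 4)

CALL maze.sense[dir='east']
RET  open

CALL stack.push[x='east']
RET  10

CALL maze.move[dir='east']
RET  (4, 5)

CALL maze.sense[dir='north']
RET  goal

CALL maze.move[dir='north']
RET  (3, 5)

Answer: (3, 5)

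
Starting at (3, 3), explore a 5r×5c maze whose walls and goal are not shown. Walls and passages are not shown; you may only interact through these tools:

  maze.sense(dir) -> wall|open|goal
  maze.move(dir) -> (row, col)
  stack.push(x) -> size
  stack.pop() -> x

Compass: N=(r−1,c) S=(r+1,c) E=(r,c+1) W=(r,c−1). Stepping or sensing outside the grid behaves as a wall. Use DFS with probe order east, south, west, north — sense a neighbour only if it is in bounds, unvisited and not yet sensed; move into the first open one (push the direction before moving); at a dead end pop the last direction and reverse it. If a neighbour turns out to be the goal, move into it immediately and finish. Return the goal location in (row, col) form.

CALL maze.sense[dir→east]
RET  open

CALL stack.push[x→east]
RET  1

CALL maze.move[dir→east]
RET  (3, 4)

CALL maze.sense[dir→south]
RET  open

CALL stack.push[x→south]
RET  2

CALL maze.move[dir→south]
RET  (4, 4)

CALL maze.sense[dir→west]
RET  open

CALL stack.push[x→west]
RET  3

CALL maze.move[dir→west]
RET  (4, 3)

CALL maze.sense[dir→west]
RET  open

CALL stack.push[x→west]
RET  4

CALL maze.move[dir→west]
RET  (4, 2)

CALL maze.sense[dir→west]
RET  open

CALL stack.push[x→west]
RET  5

CALL maze.move[dir→west]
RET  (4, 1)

CALL maze.sense[dir→west]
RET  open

CALL stack.push[x→west]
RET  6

CALL maze.move[dir→west]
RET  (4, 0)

CALL maze.sense[dir→north]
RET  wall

CALL stack.pop[]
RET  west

CALL maze.move[dir→east]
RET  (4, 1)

CALL maze.sense[dir→north]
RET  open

CALL stack.push[x→north]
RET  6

CALL maze.move[dir→north]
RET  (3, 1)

CALL maze.sense[dir→east]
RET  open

CALL stack.push[x→east]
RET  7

CALL maze.move[dir→east]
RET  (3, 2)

CALL maze.sense[dir→north]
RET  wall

CALL stack.pop[]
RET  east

CALL maze.move[dir→west]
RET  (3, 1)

CALL maze.sense[dir→north]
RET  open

CALL stack.push[x→north]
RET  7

CALL maze.move[dir→north]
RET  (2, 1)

CALL maze.sense[dir→west]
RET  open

CALL stack.push[x→west]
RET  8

CALL maze.move[dir→west]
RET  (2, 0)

CALL maze.sense[dir→north]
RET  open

CALL stack.push[x→north]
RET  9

CALL maze.move[dir→north]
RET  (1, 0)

CALL maze.sense[dir→east]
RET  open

CALL stack.push[x→east]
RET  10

CALL maze.move[dir→east]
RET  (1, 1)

CALL maze.sense[dir→east]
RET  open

CALL stack.push[x→east]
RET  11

CALL maze.move[dir→east]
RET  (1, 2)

CALL maze.sense[dir→east]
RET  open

CALL stack.push[x→east]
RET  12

CALL maze.move[dir→east]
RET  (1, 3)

CALL maze.sense[dir→east]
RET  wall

CALL maze.sense[dir→south]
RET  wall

CALL maze.sense[dir→north]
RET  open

CALL stack.push[x→north]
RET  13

CALL maze.move[dir→north]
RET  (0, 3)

CALL maze.sense[dir→east]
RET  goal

CALL maze.move[dir→east]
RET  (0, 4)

Answer: (0, 4)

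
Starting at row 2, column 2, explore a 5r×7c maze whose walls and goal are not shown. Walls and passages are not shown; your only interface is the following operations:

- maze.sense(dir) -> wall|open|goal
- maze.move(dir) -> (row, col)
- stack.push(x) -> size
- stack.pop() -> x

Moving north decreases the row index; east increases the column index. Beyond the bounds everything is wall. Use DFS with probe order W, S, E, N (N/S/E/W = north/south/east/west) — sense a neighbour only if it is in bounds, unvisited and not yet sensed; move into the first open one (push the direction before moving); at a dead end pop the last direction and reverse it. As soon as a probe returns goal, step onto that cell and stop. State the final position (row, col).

Action: maze.sense[dir→west]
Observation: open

Action: stack.push[x→west]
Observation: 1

Action: maze.move[dir→west]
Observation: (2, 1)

Action: maze.sense[dir→west]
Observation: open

Action: stack.push[x→west]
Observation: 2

Action: maze.move[dir→west]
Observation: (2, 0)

Action: maze.sense[dir→south]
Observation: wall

Action: maze.sense[dir→north]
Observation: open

Action: stack.push[x→north]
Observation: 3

Action: maze.move[dir→north]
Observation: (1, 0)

Action: maze.sense[dir→east]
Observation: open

Action: stack.push[x→east]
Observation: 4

Action: maze.move[dir→east]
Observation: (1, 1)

Action: maze.sense[dir→east]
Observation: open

Action: stack.push[x→east]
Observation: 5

Action: maze.move[dir→east]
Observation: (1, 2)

Action: maze.sense[dir→east]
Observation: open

Action: stack.push[x→east]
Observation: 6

Action: maze.move[dir→east]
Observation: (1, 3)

Action: maze.sense[dir→south]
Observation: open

Action: stack.push[x→south]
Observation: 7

Action: maze.move[dir→south]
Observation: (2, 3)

Action: maze.sense[dir→south]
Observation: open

Action: stack.push[x→south]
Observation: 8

Action: maze.move[dir→south]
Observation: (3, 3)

Action: maze.sense[dir→west]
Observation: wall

Action: maze.sense[dir→south]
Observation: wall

Action: maze.sense[dir→east]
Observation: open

Action: stack.push[x→east]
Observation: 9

Action: maze.move[dir→east]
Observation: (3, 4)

Action: maze.sense[dir→south]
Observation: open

Action: stack.push[x→south]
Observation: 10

Action: maze.move[dir→south]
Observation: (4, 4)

Action: maze.sense[dir→east]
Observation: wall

Action: stack.pop[]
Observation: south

Action: maze.move[dir→north]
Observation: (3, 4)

Action: maze.sense[dir→east]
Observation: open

Action: stack.push[x→east]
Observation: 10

Action: maze.move[dir→east]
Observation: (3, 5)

Action: maze.sense[dir→east]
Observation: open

Action: stack.push[x→east]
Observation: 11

Action: maze.move[dir→east]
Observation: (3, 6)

Action: maze.sense[dir→south]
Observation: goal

Action: maze.move[dir→south]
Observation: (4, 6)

Answer: (4, 6)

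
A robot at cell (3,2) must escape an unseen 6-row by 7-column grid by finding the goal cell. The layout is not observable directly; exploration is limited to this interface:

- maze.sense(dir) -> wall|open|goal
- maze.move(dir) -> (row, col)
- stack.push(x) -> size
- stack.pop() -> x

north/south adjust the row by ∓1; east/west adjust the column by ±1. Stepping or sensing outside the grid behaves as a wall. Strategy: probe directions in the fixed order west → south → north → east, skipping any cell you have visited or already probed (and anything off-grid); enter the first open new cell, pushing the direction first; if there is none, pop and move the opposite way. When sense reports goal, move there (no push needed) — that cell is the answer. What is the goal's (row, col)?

# 1. sense(dir='west') : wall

# 2. sense(dir='south') : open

# 3. push(x='south') : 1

# 4. move(dir='south') : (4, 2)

# 5. sense(dir='west') : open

# 6. push(x='west') : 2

# 7. move(dir='west') : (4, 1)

# 8. sense(dir='west') : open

# 9. push(x='west') : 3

# 10. move(dir='west') : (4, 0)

# 11. sense(dir='south') : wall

# 12. sense(dir='north') : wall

# 13. pop() : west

# 14. move(dir='east') : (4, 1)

# 15. sense(dir='south') : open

# 16. push(x='south') : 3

# 17. move(dir='south') : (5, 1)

# 18. sense(dir='east') : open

# 19. push(x='east') : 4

# 20. move(dir='east') : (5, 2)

# 21. sense(dir='east') : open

# 22. push(x='east') : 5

# 23. move(dir='east') : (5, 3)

# 24. sense(dir='north') : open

# 25. push(x='north') : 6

# 26. move(dir='north') : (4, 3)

# 27. sense(dir='north') : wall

# 28. sense(dir='east') : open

# 29. push(x='east') : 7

# 30. move(dir='east') : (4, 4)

# 31. sense(dir='south') : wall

# 32. sense(dir='north') : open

# 33. push(x='north') : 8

# 34. move(dir='north') : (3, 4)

# 35. sense(dir='north') : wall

# 36. sense(dir='east') : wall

# 37. pop() : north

# 38. move(dir='south') : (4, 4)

# 39. sense(dir='east') : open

# 40. push(x='east') : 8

# 41. move(dir='east') : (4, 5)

# 42. sense(dir='south') : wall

# 43. sense(dir='east') : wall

# 44. pop() : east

# 45. move(dir='west') : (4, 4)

# 46. pop() : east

# 47. move(dir='west') : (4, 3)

# 48. pop() : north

# 49. move(dir='south') : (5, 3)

# 50. pop() : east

# 51. move(dir='west') : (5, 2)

# 52. pop() : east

# 53. move(dir='west') : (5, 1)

# 54. pop() : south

# 55. move(dir='north') : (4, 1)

# 56. pop() : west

# 57. move(dir='east') : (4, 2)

# 58. pop() : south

# 59. move(dir='north') : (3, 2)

# 60. sense(dir='north') : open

# 61. push(x='north') : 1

# 62. move(dir='north') : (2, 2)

# 63. sense(dir='west') : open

# 64. push(x='west') : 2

# 65. move(dir='west') : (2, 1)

# 66. sense(dir='west') : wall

# 67. sense(dir='north') : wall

# 68. pop() : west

# 69. move(dir='east') : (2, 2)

# 70. sense(dir='north') : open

# 71. push(x='north') : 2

# 72. move(dir='north') : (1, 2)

# 73. sense(dir='north') : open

# 74. push(x='north') : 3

# 75. move(dir='north') : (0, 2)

# 76. sense(dir='west') : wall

# 77. sense(dir='east') : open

# 78. push(x='east') : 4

# 79. move(dir='east') : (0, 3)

# 80. sense(dir='south') : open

# 81. push(x='south') : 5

# 82. move(dir='south') : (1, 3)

# 83. sense(dir='south') : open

# 84. push(x='south') : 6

# 85. move(dir='south') : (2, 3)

# 86. pop() : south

# 87. move(dir='north') : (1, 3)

# 88. sense(dir='east') : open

# 89. push(x='east') : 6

# 90. move(dir='east') : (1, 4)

# 91. sense(dir='north') : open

# 92. push(x='north') : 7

# 93. move(dir='north') : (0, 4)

# 94. sense(dir='east') : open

# 95. push(x='east') : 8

# 96. move(dir='east') : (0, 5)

# 97. sense(dir='south') : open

# 98. push(x='south') : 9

# 99. move(dir='south') : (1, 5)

# 100. sense(dir='south') : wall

# 101. sense(dir='east') : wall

# 102. pop() : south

# 103. move(dir='north') : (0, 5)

# 104. sense(dir='east') : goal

# 105. move(dir='east') : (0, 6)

Answer: (0, 6)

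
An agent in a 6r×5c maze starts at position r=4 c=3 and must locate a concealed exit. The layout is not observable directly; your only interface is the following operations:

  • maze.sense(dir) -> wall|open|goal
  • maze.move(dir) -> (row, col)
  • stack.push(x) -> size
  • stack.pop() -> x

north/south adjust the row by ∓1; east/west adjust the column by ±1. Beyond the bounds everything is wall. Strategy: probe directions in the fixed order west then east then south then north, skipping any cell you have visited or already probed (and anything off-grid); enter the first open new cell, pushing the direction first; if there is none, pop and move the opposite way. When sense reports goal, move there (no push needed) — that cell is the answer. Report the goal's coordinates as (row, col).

Invoking maze.sense(dir=west), and observe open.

Now I run stack.push(x=west), and see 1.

I run maze.move(dir=west), which returns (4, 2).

Calling maze.sense(dir=west), — result: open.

I use stack.push(x=west), : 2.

Then maze.move(dir=west), and observe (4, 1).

Invoking maze.sense(dir=west), and get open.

I try stack.push(x=west), — result: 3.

Calling maze.move(dir=west), giving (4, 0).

I try maze.sense(dir=south), and see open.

Next I call stack.push(x=south), and get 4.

Now I run maze.move(dir=south), : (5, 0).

I call maze.sense(dir=east), — result: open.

Calling stack.push(x=east), and see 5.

I invoke maze.move(dir=east), and get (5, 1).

Invoking maze.sense(dir=east), yielding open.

Then stack.push(x=east), → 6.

Next I call maze.move(dir=east), giving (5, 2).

Now I run maze.sense(dir=east), — result: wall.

Now I run stack.pop, and get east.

I use maze.move(dir=west), yielding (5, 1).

Next I call stack.pop, — result: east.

Calling maze.move(dir=west), → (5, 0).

Calling stack.pop, and get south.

Then maze.move(dir=north), and see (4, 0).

I call maze.sense(dir=north), and see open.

Next I call stack.push(x=north), → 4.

Using maze.move(dir=north), : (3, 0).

Then maze.sense(dir=east), and get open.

I use stack.push(x=east), and observe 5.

I use maze.move(dir=east), which returns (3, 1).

I call maze.sense(dir=east), which returns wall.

Using maze.sense(dir=north), — result: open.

Now I run stack.push(x=north), : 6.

Using maze.move(dir=north), : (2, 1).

I invoke maze.sense(dir=west), and get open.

I use stack.push(x=west), : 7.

Using maze.move(dir=west), which returns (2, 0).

I use maze.sense(dir=north), → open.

Next I call stack.push(x=north), giving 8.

I try maze.move(dir=north), — result: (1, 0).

Calling maze.sense(dir=east), giving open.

I call stack.push(x=east), giving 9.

Next I call maze.move(dir=east), which returns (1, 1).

Using maze.sense(dir=east), yielding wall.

I invoke maze.sense(dir=north), which returns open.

Invoking stack.push(x=north), and get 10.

Invoking maze.move(dir=north), and get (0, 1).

Invoking maze.sense(dir=west), and observe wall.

Invoking maze.sense(dir=east), and observe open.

Calling stack.push(x=east), giving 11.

I use maze.move(dir=east), which returns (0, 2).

I invoke maze.sense(dir=east), : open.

I call stack.push(x=east), and see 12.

I try maze.move(dir=east), and observe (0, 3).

I use maze.sense(dir=east), which returns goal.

Then maze.move(dir=east), yielding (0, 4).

Answer: (0, 4)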